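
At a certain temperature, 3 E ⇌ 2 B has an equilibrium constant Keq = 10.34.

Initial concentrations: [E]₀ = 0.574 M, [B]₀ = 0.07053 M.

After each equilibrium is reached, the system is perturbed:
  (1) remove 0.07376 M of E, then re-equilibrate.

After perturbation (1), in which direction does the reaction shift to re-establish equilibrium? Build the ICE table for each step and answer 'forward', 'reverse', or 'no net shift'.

Q₀ = 0.0263 vs Keq = 10.34 ⇒ Q<K, forward
Step 1:
                   E          B
  I            0.574    0.07053
  C          -0.3627     0.2418
  E           0.2113     0.3123
  solve Keq expr → x = 0.1209; check Q = 10.34
Then remove 0.07376 M of E.
Step 2:
                   E          B
  I           0.1375     0.3123
  C          0.05643   -0.03762
  E            0.194     0.2747
  solve Keq expr → x = -0.01881; check Q = 10.34

Direction: reverse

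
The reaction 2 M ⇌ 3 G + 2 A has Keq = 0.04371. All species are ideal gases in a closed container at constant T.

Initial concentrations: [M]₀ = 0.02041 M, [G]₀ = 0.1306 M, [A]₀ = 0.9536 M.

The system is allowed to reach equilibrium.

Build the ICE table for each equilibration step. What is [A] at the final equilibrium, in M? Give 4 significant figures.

Q₀ = 4.863 vs Keq = 0.04371 ⇒ Q>K, reverse
Step 1:
                   M          G          A
  Initial    0.02041     0.1306     0.9536
  Change     0.04599   -0.06898   -0.04599
  Equil       0.0664    0.06162     0.9076
  solve Keq expr → x = -0.02299; check Q = 0.04371

[A]_eq = 0.9076 M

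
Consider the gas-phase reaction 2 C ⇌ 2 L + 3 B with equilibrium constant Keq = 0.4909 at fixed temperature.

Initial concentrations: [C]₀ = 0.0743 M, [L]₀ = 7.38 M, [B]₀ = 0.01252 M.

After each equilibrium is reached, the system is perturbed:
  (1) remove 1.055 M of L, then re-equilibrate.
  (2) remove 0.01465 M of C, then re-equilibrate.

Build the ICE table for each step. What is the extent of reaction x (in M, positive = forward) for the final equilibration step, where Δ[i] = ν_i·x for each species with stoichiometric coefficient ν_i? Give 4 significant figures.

Q₀ = 0.01936 vs Keq = 0.4909 ⇒ Q<K, forward
Step 1:
                  C         L         B
  init       0.0743      7.38   0.01252
  Δ        -0.01316   0.01316   0.01974
  eq        0.06114     7.393   0.03226
  solve Keq expr → x = 0.00658; check Q = 0.4909
Then remove 1.055 M of L.
Step 2:
                  C         L         B
  init      0.06114     6.338   0.03226
  Δ        -0.00184   0.00184   0.00276
  eq         0.0593      6.34   0.03502
  solve Keq expr → x = 9.1989e-04; check Q = 0.4909
Then remove 0.01465 M of C.
Step 3:
                  C         L         B
  init      0.04465      6.34   0.03502
  Δ        0.003126 -0.003126 -0.004688
  eq        0.04778     6.337   0.03033
  solve Keq expr → x = -0.001563; check Q = 0.4909

x = -0.001563 M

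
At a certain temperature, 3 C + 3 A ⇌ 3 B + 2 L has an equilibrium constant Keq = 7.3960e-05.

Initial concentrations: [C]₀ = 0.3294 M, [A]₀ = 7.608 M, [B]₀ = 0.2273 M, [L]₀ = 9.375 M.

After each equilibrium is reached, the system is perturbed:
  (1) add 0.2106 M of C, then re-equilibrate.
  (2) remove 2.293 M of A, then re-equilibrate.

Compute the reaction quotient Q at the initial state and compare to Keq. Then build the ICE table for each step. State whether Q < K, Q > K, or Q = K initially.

Q₀ = 0.06558; Q > K (proceeds reverse)

Q₀ = 0.06558 vs Keq = 7.3960e-05 ⇒ Q>K, reverse
Step 1:
                  C         A         B         L
  I          0.3294     7.608    0.2273     9.375
  C          0.1888    0.1888   -0.1888   -0.1259
  E          0.5182     7.797   0.03849     9.249
  solve Keq expr → x = -0.06294; check Q = 7.3960e-05
Then add 0.2106 M of C.
Step 2:
                  C         A         B         L
  I          0.7288     7.797   0.03849     9.249
  C        -0.01444  -0.01444   0.01444  0.009624
  E          0.7144     7.782   0.05293     9.259
  solve Keq expr → x = 0.004812; check Q = 7.3960e-05
Then remove 2.293 M of A.
Step 3:
                  C         A         B         L
  I          0.7144     5.489   0.05293     9.259
  C          0.0147    0.0147   -0.0147 -0.009798
  E          0.7291     5.504   0.03823     9.249
  solve Keq expr → x = -0.004899; check Q = 7.3960e-05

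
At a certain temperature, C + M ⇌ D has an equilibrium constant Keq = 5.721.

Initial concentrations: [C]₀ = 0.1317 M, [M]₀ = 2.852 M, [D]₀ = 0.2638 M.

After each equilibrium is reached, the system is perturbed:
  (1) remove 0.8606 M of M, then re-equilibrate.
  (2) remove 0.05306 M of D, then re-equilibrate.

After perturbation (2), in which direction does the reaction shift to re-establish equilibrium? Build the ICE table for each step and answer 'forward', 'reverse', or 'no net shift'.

Direction: forward

Q₀ = 0.7023 vs Keq = 5.721 ⇒ Q<K, forward
Step 1:
                   C          M          D
  I           0.1317      2.852     0.2638
  C           -0.108     -0.108      0.108
  E          0.02368      2.744     0.3718
  solve Keq expr → x = 0.108; check Q = 5.721
Then remove 0.8606 M of M.
Step 2:
                   C          M          D
  I          0.02368      1.883     0.3718
  C         0.009745   0.009745  -0.009745
  E          0.03343      1.893     0.3621
  solve Keq expr → x = -0.009745; check Q = 5.721
Then remove 0.05306 M of D.
Step 3:
                   C          M          D
  I          0.03343      1.893      0.309
  C        -0.004423  -0.004423   0.004423
  E          0.02901      1.889     0.3134
  solve Keq expr → x = 0.004423; check Q = 5.721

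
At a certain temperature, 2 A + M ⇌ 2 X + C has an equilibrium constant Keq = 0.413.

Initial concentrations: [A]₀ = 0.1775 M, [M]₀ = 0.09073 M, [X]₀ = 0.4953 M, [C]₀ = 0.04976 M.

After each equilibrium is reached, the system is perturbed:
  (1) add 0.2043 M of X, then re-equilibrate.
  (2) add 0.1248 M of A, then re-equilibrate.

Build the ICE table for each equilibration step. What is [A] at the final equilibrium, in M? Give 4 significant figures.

Q₀ = 4.27 vs Keq = 0.413 ⇒ Q>K, reverse
Step 1:
                  A         M         X         C
  I          0.1775   0.09073    0.4953   0.04976
  C         0.06641   0.03321  -0.06641  -0.03321
  E          0.2439    0.1239    0.4289   0.01655
  solve Keq expr → x = -0.03321; check Q = 0.413
Then add 0.2043 M of X.
Step 2:
                  A         M         X         C
  I          0.2439    0.1239    0.6332   0.01655
  C         0.01427  0.007135  -0.01427 -0.007135
  E          0.2582    0.1311    0.6189   0.00942
  solve Keq expr → x = -0.007135; check Q = 0.413
Then add 0.1248 M of A.
Step 3:
                  A         M         X         C
  I           0.383    0.1311    0.6189   0.00942
  C        -0.01539 -0.007693   0.01539  0.007693
  E          0.3676    0.1234    0.6343   0.01711
  solve Keq expr → x = 0.007693; check Q = 0.413

[A]_eq = 0.3676 M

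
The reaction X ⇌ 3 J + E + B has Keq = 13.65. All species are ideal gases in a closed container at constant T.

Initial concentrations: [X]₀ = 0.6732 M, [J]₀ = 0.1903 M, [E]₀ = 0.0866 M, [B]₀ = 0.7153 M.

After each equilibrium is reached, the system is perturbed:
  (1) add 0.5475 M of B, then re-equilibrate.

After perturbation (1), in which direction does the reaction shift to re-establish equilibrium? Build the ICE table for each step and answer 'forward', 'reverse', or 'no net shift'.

Direction: reverse

Q₀ = 6.3413e-04 vs Keq = 13.65 ⇒ Q<K, forward
Step 1:
                  X         J         E         B
  I          0.6732    0.1903    0.0866    0.7153
  C         -0.4719     1.416    0.4719    0.4719
  E          0.2013     1.606    0.5585     1.187
  solve Keq expr → x = 0.4719; check Q = 13.65
Then add 0.5475 M of B.
Step 2:
                  X         J         E         B
  I          0.2013     1.606    0.5585     1.735
  C         0.02958  -0.08874  -0.02958  -0.02958
  E          0.2308     1.517     0.529     1.705
  solve Keq expr → x = -0.02958; check Q = 13.65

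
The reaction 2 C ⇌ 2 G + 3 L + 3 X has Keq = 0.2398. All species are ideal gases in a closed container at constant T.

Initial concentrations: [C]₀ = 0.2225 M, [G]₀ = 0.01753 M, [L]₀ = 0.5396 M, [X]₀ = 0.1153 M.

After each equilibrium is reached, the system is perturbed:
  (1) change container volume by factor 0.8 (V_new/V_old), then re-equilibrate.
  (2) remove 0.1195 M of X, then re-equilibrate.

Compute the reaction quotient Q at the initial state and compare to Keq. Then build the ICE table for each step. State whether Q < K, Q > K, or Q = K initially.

Q₀ = 1.4949e-06 vs Keq = 0.2398 ⇒ Q<K, forward
Step 1:
                   C          G          L          X
  init        0.2225    0.01753     0.5396     0.1153
  Δ          -0.1653     0.1653      0.248      0.248
  eq         0.05716     0.1829     0.7876     0.3633
  solve Keq expr → x = 0.08267; check Q = 0.2398
Then change container volume by factor 0.8 (V_new/V_old).
Step 2:
                   C          G          L          X
  init       0.07145     0.2286     0.9845     0.4541
  Δ          0.02788   -0.02788   -0.04181   -0.04181
  eq         0.09933     0.2007     0.9427     0.4123
  solve Keq expr → x = -0.01394; check Q = 0.2398
Then remove 0.1195 M of X.
Step 3:
                   C          G          L          X
  init       0.09933     0.2007     0.9427     0.2928
  Δ         -0.02001    0.02001    0.03001    0.03001
  eq         0.07932     0.2207     0.9727     0.3228
  solve Keq expr → x = 0.01; check Q = 0.2398

Q₀ = 1.4949e-06; Q < K (proceeds forward)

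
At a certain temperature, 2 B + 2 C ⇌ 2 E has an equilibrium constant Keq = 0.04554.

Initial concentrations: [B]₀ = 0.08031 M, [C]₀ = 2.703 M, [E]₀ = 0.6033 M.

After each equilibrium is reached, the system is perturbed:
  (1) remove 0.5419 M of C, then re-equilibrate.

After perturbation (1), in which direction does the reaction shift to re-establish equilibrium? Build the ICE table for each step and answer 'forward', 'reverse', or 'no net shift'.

Direction: reverse

Q₀ = 7.724 vs Keq = 0.04554 ⇒ Q>K, reverse
Step 1:
                    B           C           E
  Initial     0.08031       2.703      0.6033
  Change       0.3345      0.3345     -0.3345
  Equil        0.4148       3.037      0.2688
  solve Keq expr → x = -0.1672; check Q = 0.04554
Then remove 0.5419 M of C.
Step 2:
                    B           C           E
  Initial      0.4148       2.496      0.2688
  Change      0.02947     0.02947    -0.02947
  Equil        0.4442       2.525      0.2394
  solve Keq expr → x = -0.01474; check Q = 0.04554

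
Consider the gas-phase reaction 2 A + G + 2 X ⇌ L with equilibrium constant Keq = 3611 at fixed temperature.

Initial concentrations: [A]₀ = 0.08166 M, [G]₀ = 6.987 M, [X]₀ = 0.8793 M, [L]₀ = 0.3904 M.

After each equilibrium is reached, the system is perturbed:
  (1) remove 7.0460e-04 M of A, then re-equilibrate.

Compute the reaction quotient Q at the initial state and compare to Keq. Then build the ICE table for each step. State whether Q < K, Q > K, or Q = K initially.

Q₀ = 10.84; Q < K (proceeds forward)

Q₀ = 10.84 vs Keq = 3611 ⇒ Q<K, forward
Step 1:
                  A         G         X         L
  I         0.08166     6.987    0.8793    0.3904
  C        -0.07651  -0.03826  -0.07651   0.03826
  E        0.005149     6.949    0.8028    0.4287
  solve Keq expr → x = 0.03826; check Q = 3611
Then remove 7.0460e-04 M of A.
Step 2:
                  A         G         X         L
  I        0.004444     6.949    0.8028    0.4287
  C       6.9790e-04 3.4895e-04 6.9790e-04 -3.4895e-04
  E        0.005142     6.949    0.8035    0.4283
  solve Keq expr → x = -3.4895e-04; check Q = 3611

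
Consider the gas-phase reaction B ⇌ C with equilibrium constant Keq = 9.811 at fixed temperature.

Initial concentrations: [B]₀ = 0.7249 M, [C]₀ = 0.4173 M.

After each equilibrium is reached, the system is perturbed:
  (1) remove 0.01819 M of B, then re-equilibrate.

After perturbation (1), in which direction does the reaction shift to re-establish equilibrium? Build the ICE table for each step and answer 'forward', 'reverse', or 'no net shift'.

Q₀ = 0.5757 vs Keq = 9.811 ⇒ Q<K, forward
Step 1:
                    B           C
  Initial      0.7249      0.4173
  Change      -0.6192      0.6192
  Equil        0.1057       1.037
  solve Keq expr → x = 0.6192; check Q = 9.811
Then remove 0.01819 M of B.
Step 2:
                    B           C
  Initial     0.08746       1.037
  Change      0.01651    -0.01651
  Equil         0.104        1.02
  solve Keq expr → x = -0.01651; check Q = 9.811

Direction: reverse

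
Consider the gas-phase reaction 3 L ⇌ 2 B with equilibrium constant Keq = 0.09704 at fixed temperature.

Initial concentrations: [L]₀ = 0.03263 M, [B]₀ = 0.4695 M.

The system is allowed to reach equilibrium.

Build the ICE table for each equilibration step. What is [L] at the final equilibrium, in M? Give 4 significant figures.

Q₀ = 6345 vs Keq = 0.09704 ⇒ Q>K, reverse
Step 1:
                   L          B
  init       0.03263     0.4695
  Δ           0.5149    -0.3433
  eq          0.5476     0.1262
  solve Keq expr → x = -0.1716; check Q = 0.09704

[L]_eq = 0.5476 M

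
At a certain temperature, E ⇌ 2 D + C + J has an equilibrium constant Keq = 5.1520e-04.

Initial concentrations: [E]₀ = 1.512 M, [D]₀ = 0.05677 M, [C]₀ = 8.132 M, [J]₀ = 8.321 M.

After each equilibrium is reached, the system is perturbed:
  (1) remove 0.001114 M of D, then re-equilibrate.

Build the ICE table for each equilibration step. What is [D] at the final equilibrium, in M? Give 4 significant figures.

[D]_eq = 0.003433 M

Q₀ = 0.1442 vs Keq = 5.1520e-04 ⇒ Q>K, reverse
Step 1:
                  E         D         C         J
  I           1.512   0.05677     8.132     8.321
  C         0.02667  -0.05334  -0.02667  -0.02667
  E           1.539  0.003434     8.105     8.294
  solve Keq expr → x = -0.02667; check Q = 5.1520e-04
Then remove 0.001114 M of D.
Step 2:
                  E         D         C         J
  I           1.539   0.00232     8.105     8.294
  C       -5.5657e-04  0.001113 5.5657e-04 5.5657e-04
  E           1.538  0.003433     8.106     8.295
  solve Keq expr → x = 5.5657e-04; check Q = 5.1520e-04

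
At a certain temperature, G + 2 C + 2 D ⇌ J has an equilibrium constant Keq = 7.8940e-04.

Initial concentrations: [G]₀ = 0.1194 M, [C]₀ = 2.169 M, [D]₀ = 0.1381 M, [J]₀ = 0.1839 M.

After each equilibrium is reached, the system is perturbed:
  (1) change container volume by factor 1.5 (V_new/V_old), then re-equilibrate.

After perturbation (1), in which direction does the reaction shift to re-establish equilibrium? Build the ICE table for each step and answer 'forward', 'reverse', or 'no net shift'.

Direction: reverse

Q₀ = 17.17 vs Keq = 7.8940e-04 ⇒ Q>K, reverse
Step 1:
                    G           C           D           J
  init         0.1194       2.169      0.1381      0.1839
  Δ            0.1835       0.367       0.367     -0.1835
  eq           0.3029       2.536      0.5051  3.9237e-04
  solve Keq expr → x = -0.1835; check Q = 7.8940e-04
Then change container volume by factor 1.5 (V_new/V_old).
Step 2:
                    G           C           D           J
  init         0.2019       1.691      0.3367  2.6158e-04
  Δ        2.0970e-04  4.1940e-04  4.1940e-04 -2.0970e-04
  eq           0.2021       1.691      0.3372  5.1878e-05
  solve Keq expr → x = -2.0970e-04; check Q = 7.8940e-04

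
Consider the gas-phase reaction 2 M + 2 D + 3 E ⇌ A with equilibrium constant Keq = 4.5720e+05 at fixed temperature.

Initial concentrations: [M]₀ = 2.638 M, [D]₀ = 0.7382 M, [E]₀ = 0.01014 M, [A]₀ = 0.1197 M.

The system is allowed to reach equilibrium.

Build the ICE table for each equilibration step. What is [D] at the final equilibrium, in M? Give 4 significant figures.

Q₀ = 3.0275e+04 vs Keq = 4.5720e+05 ⇒ Q<K, forward
Step 1:
                    M           D           E           A
  I             2.638      0.7382     0.01014      0.1197
  C         -0.003997   -0.003997   -0.005996    0.001999
  E             2.634      0.7342    0.004144      0.1217
  solve Keq expr → x = 0.001999; check Q = 4.5720e+05

[D]_eq = 0.7342 M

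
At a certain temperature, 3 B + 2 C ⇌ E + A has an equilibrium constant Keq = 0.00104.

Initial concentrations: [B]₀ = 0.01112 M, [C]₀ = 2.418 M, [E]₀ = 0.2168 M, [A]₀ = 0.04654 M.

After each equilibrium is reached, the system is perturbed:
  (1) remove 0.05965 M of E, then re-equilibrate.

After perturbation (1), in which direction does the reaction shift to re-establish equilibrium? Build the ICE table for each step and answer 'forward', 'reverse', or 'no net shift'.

Q₀ = 1255 vs Keq = 0.00104 ⇒ Q>K, reverse
Step 1:
                   B          C          E          A
  I          0.01112      2.418     0.2168    0.04654
  C           0.1392    0.09282   -0.04641   -0.04641
  E           0.1503      2.511     0.1704 1.3077e-04
  solve Keq expr → x = -0.04641; check Q = 0.00104
Then remove 0.05965 M of E.
Step 2:
                   B          C          E          A
  I           0.1503      2.511     0.1107 1.3077e-04
  C       -2.0837e-04 -1.3891e-04 6.9456e-05 6.9456e-05
  E           0.1501      2.511     0.1108 2.0023e-04
  solve Keq expr → x = 6.9456e-05; check Q = 0.00104

Direction: forward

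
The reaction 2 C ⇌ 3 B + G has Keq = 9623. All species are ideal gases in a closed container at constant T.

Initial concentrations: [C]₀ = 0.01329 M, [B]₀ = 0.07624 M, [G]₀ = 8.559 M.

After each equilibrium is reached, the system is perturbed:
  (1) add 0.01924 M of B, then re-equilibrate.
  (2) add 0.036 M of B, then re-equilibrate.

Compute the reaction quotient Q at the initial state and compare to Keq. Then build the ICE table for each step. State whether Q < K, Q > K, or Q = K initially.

Q₀ = 21.47; Q < K (proceeds forward)

Q₀ = 21.47 vs Keq = 9623 ⇒ Q<K, forward
Step 1:
                    C           B           G
  I           0.01329     0.07624       8.559
  C          -0.01242     0.01863    0.006209
  E        8.7174e-04     0.09487       8.565
  solve Keq expr → x = 0.006209; check Q = 9623
Then add 0.01924 M of B.
Step 2:
                    C           B           G
  I        8.7174e-04      0.1141       8.565
  C        2.7205e-04 -4.0807e-04 -1.3602e-04
  E          0.001144      0.1137       8.565
  solve Keq expr → x = -1.3602e-04; check Q = 9623
Then add 0.036 M of B.
Step 3:
                    C           B           G
  I          0.001144      0.1497       8.565
  C        5.6940e-04 -8.5410e-04 -2.8470e-04
  E          0.001713      0.1488       8.565
  solve Keq expr → x = -2.8470e-04; check Q = 9623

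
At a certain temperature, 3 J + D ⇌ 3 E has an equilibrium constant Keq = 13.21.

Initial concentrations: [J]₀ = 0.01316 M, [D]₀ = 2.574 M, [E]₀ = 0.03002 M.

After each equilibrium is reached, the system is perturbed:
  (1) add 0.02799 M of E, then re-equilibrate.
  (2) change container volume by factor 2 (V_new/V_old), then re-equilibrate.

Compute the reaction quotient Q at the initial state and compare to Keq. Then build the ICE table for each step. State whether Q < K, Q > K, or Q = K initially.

Q₀ = 4.612; Q < K (proceeds forward)

Q₀ = 4.612 vs Keq = 13.21 ⇒ Q<K, forward
Step 1:
                  J         D         E
  init      0.01316     2.574   0.03002
  Δ       -0.002974 -9.9143e-04  0.002974
  eq        0.01019     2.573   0.03299
  solve Keq expr → x = 9.9143e-04; check Q = 13.21
Then add 0.02799 M of E.
Step 2:
                  J         D         E
  init      0.01019     2.573   0.06098
  Δ        0.006599    0.0022 -0.006599
  eq        0.01678     2.575   0.05439
  solve Keq expr → x = -0.0022; check Q = 13.21
Then change container volume by factor 2 (V_new/V_old).
Step 3:
                  J         D         E
  init     0.008392     1.288   0.02719
  Δ         0.00157 5.2321e-04  -0.00157
  eq       0.009962     1.288   0.02562
  solve Keq expr → x = -5.2321e-04; check Q = 13.21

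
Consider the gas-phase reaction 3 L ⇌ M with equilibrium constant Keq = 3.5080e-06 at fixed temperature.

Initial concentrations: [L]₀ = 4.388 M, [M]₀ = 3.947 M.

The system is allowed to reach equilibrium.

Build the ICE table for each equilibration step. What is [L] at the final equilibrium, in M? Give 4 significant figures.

[L]_eq = 16.18 M

Q₀ = 0.04672 vs Keq = 3.5080e-06 ⇒ Q>K, reverse
Step 1:
                   L          M
  Initial      4.388      3.947
  Change        11.8     -3.932
  Equil        16.18    0.01487
  solve Keq expr → x = -3.932; check Q = 3.5080e-06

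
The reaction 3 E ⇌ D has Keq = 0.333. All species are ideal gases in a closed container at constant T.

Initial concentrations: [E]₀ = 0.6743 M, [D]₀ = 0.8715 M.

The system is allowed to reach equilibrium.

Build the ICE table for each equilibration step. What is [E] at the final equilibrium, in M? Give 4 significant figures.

Q₀ = 2.843 vs Keq = 0.333 ⇒ Q>K, reverse
Step 1:
                   E          D
  init        0.6743     0.8715
  Δ            0.591     -0.197
  eq           1.265     0.6745
  solve Keq expr → x = -0.197; check Q = 0.333

[E]_eq = 1.265 M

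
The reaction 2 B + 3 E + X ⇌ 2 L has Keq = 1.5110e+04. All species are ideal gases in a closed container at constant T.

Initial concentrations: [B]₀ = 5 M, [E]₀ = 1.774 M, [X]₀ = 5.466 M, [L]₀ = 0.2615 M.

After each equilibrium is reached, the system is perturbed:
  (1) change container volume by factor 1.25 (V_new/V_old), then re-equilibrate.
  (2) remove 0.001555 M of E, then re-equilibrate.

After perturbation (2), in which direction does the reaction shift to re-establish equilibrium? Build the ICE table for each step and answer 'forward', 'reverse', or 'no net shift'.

Direction: reverse

Q₀ = 8.9634e-05 vs Keq = 1.5110e+04 ⇒ Q<K, forward
Step 1:
                   B          E          X          L
  I                5      1.774      5.466     0.2615
  C           -1.174     -1.762    -0.5872      1.174
  E            3.826    0.01241      4.879      1.436
  solve Keq expr → x = 0.5872; check Q = 1.5110e+04
Then change container volume by factor 1.25 (V_new/V_old).
Step 2:
                   B          E          X          L
  I             3.06   0.009928      3.903      1.149
  C         0.002276   0.003415   0.001138  -0.002276
  E            3.063    0.01334      3.904      1.146
  solve Keq expr → x = -0.001138; check Q = 1.5110e+04
Then remove 0.001555 M of E.
Step 3:
                   B          E          X          L
  I            3.063    0.01179      3.904      1.146
  C         0.001029   0.001543 5.1448e-04  -0.001029
  E            3.064    0.01333      3.905      1.145
  solve Keq expr → x = -5.1448e-04; check Q = 1.5110e+04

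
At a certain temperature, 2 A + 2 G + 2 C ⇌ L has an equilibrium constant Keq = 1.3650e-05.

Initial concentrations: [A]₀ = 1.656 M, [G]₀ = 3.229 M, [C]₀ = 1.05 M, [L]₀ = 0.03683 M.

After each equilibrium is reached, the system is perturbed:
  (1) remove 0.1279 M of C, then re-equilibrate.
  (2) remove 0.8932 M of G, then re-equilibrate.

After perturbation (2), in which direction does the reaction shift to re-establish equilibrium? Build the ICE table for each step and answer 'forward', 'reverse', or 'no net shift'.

Q₀ = 0.001168 vs Keq = 1.3650e-05 ⇒ Q>K, reverse
Step 1:
                  A         G         C         L
  I           1.656     3.229      1.05   0.03683
  C         0.07254   0.07254   0.07254  -0.03627
  E           1.729     3.302     1.123 5.6018e-04
  solve Keq expr → x = -0.03627; check Q = 1.3650e-05
Then remove 0.1279 M of C.
Step 2:
                  A         G         C         L
  I           1.729     3.302    0.9946 5.6018e-04
  C       2.3996e-04 2.3996e-04 2.3996e-04 -1.1998e-04
  E           1.729     3.302    0.9949 4.4020e-04
  solve Keq expr → x = -1.1998e-04; check Q = 1.3650e-05
Then remove 0.8932 M of G.
Step 3:
                  A         G         C         L
  I           1.729     2.409    0.9949 4.4020e-04
  C       4.1113e-04 4.1113e-04 4.1113e-04 -2.0557e-04
  E           1.729     2.409    0.9953 2.3463e-04
  solve Keq expr → x = -2.0557e-04; check Q = 1.3650e-05

Direction: reverse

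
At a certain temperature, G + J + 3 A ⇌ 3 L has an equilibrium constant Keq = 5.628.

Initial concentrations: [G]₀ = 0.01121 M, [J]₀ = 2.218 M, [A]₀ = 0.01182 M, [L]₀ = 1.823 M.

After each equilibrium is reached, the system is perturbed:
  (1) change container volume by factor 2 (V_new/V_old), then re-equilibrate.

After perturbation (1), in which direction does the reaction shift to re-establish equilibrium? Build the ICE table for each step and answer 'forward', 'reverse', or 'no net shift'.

Direction: reverse

Q₀ = 1.4755e+08 vs Keq = 5.628 ⇒ Q>K, reverse
Step 1:
                  G         J         A         L
  init      0.01121     2.218   0.01182     1.823
  Δ          0.2394    0.2394    0.7182   -0.7182
  eq         0.2506     2.457      0.73     1.105
  solve Keq expr → x = -0.2394; check Q = 5.628
Then change container volume by factor 2 (V_new/V_old).
Step 2:
                  G         J         A         L
  init       0.1253     1.229     0.365    0.5524
  Δ         0.02899   0.02899   0.08696  -0.08696
  eq         0.1543     1.258     0.452    0.4654
  solve Keq expr → x = -0.02899; check Q = 5.628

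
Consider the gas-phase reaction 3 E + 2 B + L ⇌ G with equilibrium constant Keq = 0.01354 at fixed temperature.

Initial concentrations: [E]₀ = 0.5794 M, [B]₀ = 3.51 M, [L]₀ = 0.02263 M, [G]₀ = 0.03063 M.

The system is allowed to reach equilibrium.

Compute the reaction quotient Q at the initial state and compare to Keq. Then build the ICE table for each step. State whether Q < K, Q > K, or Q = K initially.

Q₀ = 0.5648 vs Keq = 0.01354 ⇒ Q>K, reverse
Step 1:
                   E          B          L          G
  I           0.5794       3.51    0.02263    0.03063
  C          0.08423    0.05616    0.02808   -0.02808
  E           0.6636      3.566    0.05071   0.002552
  solve Keq expr → x = -0.02808; check Q = 0.01354

Q₀ = 0.5648; Q > K (proceeds reverse)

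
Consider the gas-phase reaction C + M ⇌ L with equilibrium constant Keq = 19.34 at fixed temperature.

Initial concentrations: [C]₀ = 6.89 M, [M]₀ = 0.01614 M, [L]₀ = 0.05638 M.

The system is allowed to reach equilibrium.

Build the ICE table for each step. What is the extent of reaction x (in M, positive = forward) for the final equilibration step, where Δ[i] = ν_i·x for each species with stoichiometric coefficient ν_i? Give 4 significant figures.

x = 0.0156 M

Q₀ = 0.507 vs Keq = 19.34 ⇒ Q<K, forward
Step 1:
                    C           M           L
  I              6.89     0.01614     0.05638
  C           -0.0156     -0.0156      0.0156
  E             6.874  5.4139e-04     0.07198
  solve Keq expr → x = 0.0156; check Q = 19.34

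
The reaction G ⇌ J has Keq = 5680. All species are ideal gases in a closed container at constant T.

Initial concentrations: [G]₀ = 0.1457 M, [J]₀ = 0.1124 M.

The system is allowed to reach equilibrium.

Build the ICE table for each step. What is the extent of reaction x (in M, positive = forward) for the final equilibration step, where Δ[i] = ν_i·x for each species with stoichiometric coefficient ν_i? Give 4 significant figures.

x = 0.1457 M

Q₀ = 0.7714 vs Keq = 5680 ⇒ Q<K, forward
Step 1:
                   G          J
  Initial     0.1457     0.1124
  Change     -0.1457     0.1457
  Equil   4.5432e-05     0.2581
  solve Keq expr → x = 0.1457; check Q = 5680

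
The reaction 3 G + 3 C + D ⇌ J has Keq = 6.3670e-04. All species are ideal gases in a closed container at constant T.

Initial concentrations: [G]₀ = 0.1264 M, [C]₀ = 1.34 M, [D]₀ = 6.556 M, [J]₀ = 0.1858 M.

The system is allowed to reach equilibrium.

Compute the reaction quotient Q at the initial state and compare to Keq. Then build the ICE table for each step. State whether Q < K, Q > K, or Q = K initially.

Q₀ = 5.832; Q > K (proceeds reverse)

Q₀ = 5.832 vs Keq = 6.3670e-04 ⇒ Q>K, reverse
Step 1:
                   G          C          D          J
  Initial     0.1264       1.34      6.556     0.1858
  Change      0.5331     0.5331     0.1777    -0.1777
  Equil       0.6595      1.873      6.734   0.008084
  solve Keq expr → x = -0.1777; check Q = 6.3670e-04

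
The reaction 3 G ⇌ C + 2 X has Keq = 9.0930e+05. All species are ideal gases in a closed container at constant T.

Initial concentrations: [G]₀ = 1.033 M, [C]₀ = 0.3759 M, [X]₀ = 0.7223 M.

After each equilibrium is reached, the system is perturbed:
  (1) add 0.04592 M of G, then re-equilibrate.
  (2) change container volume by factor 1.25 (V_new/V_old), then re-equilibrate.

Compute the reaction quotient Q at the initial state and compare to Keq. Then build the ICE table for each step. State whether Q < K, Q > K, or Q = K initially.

Q₀ = 0.1779 vs Keq = 9.0930e+05 ⇒ Q<K, forward
Step 1:
                   G          C          X
  init         1.033     0.3759     0.7223
  Δ           -1.021     0.3405     0.6809
  eq         0.01158     0.7164      1.403
  solve Keq expr → x = 0.3405; check Q = 9.0930e+05
Then add 0.04592 M of G.
Step 2:
                   G          C          X
  init        0.0575     0.7164      1.403
  Δ         -0.04567    0.01522    0.03045
  eq         0.01183     0.7316      1.434
  solve Keq expr → x = 0.01522; check Q = 9.0930e+05
Then change container volume by factor 1.25 (V_new/V_old).
Step 3:
                   G          C          X
  init      0.009461     0.5853      1.147
  Δ                0          0          0
  eq        0.009461     0.5853      1.147
  solve Keq expr → x = 0; check Q = 9.0930e+05

Q₀ = 0.1779; Q < K (proceeds forward)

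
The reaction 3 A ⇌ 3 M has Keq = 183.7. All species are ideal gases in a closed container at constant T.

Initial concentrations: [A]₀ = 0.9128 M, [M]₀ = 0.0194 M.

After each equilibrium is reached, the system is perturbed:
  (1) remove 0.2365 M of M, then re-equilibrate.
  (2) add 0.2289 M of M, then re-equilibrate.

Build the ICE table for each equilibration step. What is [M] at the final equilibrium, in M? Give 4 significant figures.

Q₀ = 9.6002e-06 vs Keq = 183.7 ⇒ Q<K, forward
Step 1:
                   A          M
  init        0.9128     0.0194
  Δ          -0.7733     0.7733
  eq          0.1395     0.7927
  solve Keq expr → x = 0.2578; check Q = 183.7
Then remove 0.2365 M of M.
Step 2:
                   A          M
  init        0.1395     0.5562
  Δ         -0.03538    0.03538
  eq          0.1041     0.5916
  solve Keq expr → x = 0.01179; check Q = 183.7
Then add 0.2289 M of M.
Step 3:
                   A          M
  init        0.1041     0.8205
  Δ          0.03424   -0.03424
  eq          0.1383     0.7863
  solve Keq expr → x = -0.01141; check Q = 183.7

[M]_eq = 0.7863 M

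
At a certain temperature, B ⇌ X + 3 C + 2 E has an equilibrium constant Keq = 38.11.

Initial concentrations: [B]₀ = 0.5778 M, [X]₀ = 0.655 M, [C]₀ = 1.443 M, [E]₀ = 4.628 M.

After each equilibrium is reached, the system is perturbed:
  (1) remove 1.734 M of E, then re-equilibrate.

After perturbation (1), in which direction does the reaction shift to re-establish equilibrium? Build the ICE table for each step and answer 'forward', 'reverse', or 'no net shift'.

Q₀ = 72.95 vs Keq = 38.11 ⇒ Q>K, reverse
Step 1:
                   B          X          C          E
  init        0.5778      0.655      1.443      4.628
  Δ           0.0602    -0.0602    -0.1806    -0.1204
  eq           0.638     0.5948      1.262      4.508
  solve Keq expr → x = -0.0602; check Q = 38.11
Then remove 1.734 M of E.
Step 2:
                   B          X          C          E
  init         0.638     0.5948      1.262      2.774
  Δ         -0.08725    0.08725     0.2618     0.1745
  eq          0.5507     0.6821      1.524      2.948
  solve Keq expr → x = 0.08725; check Q = 38.11

Direction: forward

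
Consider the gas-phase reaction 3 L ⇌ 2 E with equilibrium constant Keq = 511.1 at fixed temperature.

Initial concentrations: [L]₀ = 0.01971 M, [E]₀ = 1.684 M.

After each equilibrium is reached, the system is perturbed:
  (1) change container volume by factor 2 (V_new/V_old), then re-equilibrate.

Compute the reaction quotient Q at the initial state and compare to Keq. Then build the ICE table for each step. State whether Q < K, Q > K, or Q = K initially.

Q₀ = 3.7036e+05 vs Keq = 511.1 ⇒ Q>K, reverse
Step 1:
                   L          E
  init       0.01971      1.684
  Δ           0.1502    -0.1002
  eq          0.1699      1.584
  solve Keq expr → x = -0.05008; check Q = 511.1
Then change container volume by factor 2 (V_new/V_old).
Step 2:
                   L          E
  init       0.08497     0.7919
  Δ          0.02083   -0.01389
  eq          0.1058      0.778
  solve Keq expr → x = -0.006944; check Q = 511.1

Q₀ = 3.7036e+05; Q > K (proceeds reverse)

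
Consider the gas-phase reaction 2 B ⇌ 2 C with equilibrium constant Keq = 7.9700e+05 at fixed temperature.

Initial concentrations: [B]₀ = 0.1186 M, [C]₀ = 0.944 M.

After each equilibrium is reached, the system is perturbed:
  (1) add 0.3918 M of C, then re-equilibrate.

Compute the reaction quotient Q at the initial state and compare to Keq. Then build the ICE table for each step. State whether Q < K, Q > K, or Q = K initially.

Q₀ = 63.35 vs Keq = 7.9700e+05 ⇒ Q<K, forward
Step 1:
                  B         C
  init       0.1186     0.944
  Δ         -0.1174    0.1174
  eq       0.001189     1.061
  solve Keq expr → x = 0.05871; check Q = 7.9700e+05
Then add 0.3918 M of C.
Step 2:
                  B         C
  init     0.001189     1.453
  Δ       4.3838e-04 -4.3838e-04
  eq       0.001627     1.453
  solve Keq expr → x = -2.1919e-04; check Q = 7.9700e+05

Q₀ = 63.35; Q < K (proceeds forward)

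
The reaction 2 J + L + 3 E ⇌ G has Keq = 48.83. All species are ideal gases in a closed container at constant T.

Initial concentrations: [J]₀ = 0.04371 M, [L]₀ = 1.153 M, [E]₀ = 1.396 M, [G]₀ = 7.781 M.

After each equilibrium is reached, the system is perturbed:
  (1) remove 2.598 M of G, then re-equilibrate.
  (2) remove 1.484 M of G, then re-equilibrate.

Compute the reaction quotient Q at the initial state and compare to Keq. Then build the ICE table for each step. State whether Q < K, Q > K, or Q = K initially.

Q₀ = 1298; Q > K (proceeds reverse)

Q₀ = 1298 vs Keq = 48.83 ⇒ Q>K, reverse
Step 1:
                  J         L         E         G
  init      0.04371     1.153     1.396     7.781
  Δ          0.1345   0.06723    0.2017  -0.06723
  eq         0.1782      1.22     1.598     7.714
  solve Keq expr → x = -0.06723; check Q = 48.83
Then remove 2.598 M of G.
Step 2:
                  J         L         E         G
  init       0.1782      1.22     1.598     5.116
  Δ        -0.02647  -0.01324  -0.03971   0.01324
  eq         0.1517     1.207     1.558     5.129
  solve Keq expr → x = 0.01324; check Q = 48.83
Then remove 1.484 M of G.
Step 3:
                  J         L         E         G
  init       0.1517     1.207     1.558     3.645
  Δ        -0.01943 -0.009716  -0.02915  0.009716
  eq         0.1323     1.197     1.529     3.655
  solve Keq expr → x = 0.009716; check Q = 48.83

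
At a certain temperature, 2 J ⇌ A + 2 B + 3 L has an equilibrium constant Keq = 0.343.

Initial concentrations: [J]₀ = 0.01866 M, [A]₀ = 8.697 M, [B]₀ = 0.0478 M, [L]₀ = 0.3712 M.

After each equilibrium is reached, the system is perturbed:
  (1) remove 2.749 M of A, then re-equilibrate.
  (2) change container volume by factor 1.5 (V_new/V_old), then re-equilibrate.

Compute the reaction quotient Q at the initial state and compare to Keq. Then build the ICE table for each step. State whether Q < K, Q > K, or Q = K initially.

Q₀ = 2.919 vs Keq = 0.343 ⇒ Q>K, reverse
Step 1:
                  J         A         B         L
  init      0.01866     8.697    0.0478    0.3712
  Δ         0.01515 -0.007574  -0.01515  -0.02272
  eq        0.03381     8.689   0.03265    0.3485
  solve Keq expr → x = -0.007574; check Q = 0.343
Then remove 2.749 M of A.
Step 2:
                  J         A         B         L
  init      0.03381      5.94   0.03265    0.3485
  Δ        -0.00285  0.001425   0.00285  0.004275
  eq        0.03096     5.942    0.0355    0.3528
  solve Keq expr → x = 0.001425; check Q = 0.343
Then change container volume by factor 1.5 (V_new/V_old).
Step 3:
                  J         A         B         L
  init      0.02064     3.961   0.02367    0.2352
  Δ       -0.007615  0.003807  0.007615   0.01142
  eq        0.01302     3.965   0.03128    0.2466
  solve Keq expr → x = 0.003807; check Q = 0.343

Q₀ = 2.919; Q > K (proceeds reverse)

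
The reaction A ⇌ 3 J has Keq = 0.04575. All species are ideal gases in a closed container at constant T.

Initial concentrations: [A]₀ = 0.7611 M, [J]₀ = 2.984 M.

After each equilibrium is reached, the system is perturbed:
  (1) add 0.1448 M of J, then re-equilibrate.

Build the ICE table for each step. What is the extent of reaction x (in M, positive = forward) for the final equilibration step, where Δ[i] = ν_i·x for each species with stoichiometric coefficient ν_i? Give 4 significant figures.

x = -0.04693 M

Q₀ = 34.91 vs Keq = 0.04575 ⇒ Q>K, reverse
Step 1:
                   A          J
  I           0.7611      2.984
  C           0.8548     -2.564
  E            1.616     0.4197
  solve Keq expr → x = -0.8548; check Q = 0.04575
Then add 0.1448 M of J.
Step 2:
                   A          J
  I            1.616     0.5645
  C          0.04693    -0.1408
  E            1.663     0.4237
  solve Keq expr → x = -0.04693; check Q = 0.04575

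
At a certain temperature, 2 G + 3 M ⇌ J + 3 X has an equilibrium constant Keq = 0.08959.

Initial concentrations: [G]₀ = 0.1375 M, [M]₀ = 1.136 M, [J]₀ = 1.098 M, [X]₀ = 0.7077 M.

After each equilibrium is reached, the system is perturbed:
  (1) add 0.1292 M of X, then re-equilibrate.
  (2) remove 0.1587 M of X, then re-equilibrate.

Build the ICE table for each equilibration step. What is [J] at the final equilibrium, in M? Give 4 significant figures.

[J]_eq = 0.9847 M

Q₀ = 14.04 vs Keq = 0.08959 ⇒ Q>K, reverse
Step 1:
                   G          M          J          X
  I           0.1375      1.136      1.098     0.7077
  C           0.2382     0.3573    -0.1191    -0.3573
  E           0.3757      1.493     0.9789     0.3504
  solve Keq expr → x = -0.1191; check Q = 0.08959
Then add 0.1292 M of X.
Step 2:
                   G          M          J          X
  I           0.3757      1.493     0.9789     0.4796
  C          0.05045    0.07568   -0.02523   -0.07568
  E           0.4262      1.569     0.9537     0.4039
  solve Keq expr → x = -0.02523; check Q = 0.08959
Then remove 0.1587 M of X.
Step 3:
                   G          M          J          X
  I           0.4262      1.569     0.9537     0.2452
  C         -0.06213   -0.09319    0.03106    0.09319
  E            0.364      1.476     0.9847     0.3384
  solve Keq expr → x = 0.03106; check Q = 0.08959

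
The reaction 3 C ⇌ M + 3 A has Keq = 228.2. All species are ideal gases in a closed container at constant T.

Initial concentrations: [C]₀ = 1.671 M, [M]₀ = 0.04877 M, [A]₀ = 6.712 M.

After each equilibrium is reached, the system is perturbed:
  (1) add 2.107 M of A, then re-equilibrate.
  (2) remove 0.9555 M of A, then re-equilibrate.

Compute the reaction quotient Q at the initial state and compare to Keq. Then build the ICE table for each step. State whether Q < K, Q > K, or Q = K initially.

Q₀ = 3.161 vs Keq = 228.2 ⇒ Q<K, forward
Step 1:
                   C          M          A
  init         1.671    0.04877      6.712
  Δ          -0.8243     0.2748     0.8243
  eq          0.8467     0.3236      7.536
  solve Keq expr → x = 0.2748; check Q = 228.2
Then add 2.107 M of A.
Step 2:
                   C          M          A
  init        0.8467     0.3236      9.643
  Δ           0.1578    -0.0526    -0.1578
  eq           1.004      0.271      9.486
  solve Keq expr → x = -0.0526; check Q = 228.2
Then remove 0.9555 M of A.
Step 3:
                   C          M          A
  init         1.004      0.271       8.53
  Δ         -0.06887    0.02296    0.06887
  eq          0.9356     0.2939      8.599
  solve Keq expr → x = 0.02296; check Q = 228.2

Q₀ = 3.161; Q < K (proceeds forward)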